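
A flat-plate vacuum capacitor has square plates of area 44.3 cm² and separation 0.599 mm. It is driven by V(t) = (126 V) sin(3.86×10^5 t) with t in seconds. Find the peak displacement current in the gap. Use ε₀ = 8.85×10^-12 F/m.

3.18×10^-3 A

The displacement current equals the conduction current C dV/dt, which peaks at C V₀ ω.
With C = ε₀A/d = (8.85×10^-12)(4.43×10^-3)/(5.99×10^-4) = 6.545×10^-11 F and ω = 3.86×10^5 rad/s, I_d,max = (6.545×10^-11)(126)(3.86×10^5) = 3.18×10^-3 A.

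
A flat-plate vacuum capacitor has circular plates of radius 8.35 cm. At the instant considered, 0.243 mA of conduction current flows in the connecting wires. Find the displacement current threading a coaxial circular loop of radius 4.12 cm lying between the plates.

5.92×10^-5 A

No conduction current crosses the gap, so I_d there equals the 2.43×10^-4 A in the leads.
Since J_d is uniform, the enclosed fraction is (r/R)² = 0.2435, giving I_d,enc = 5.92×10^-5 A.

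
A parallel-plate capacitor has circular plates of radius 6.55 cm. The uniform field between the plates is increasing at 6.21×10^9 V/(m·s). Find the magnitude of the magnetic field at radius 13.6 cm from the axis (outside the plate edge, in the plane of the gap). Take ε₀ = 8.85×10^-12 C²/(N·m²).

1.09×10^-9 T

Total displacement current: I_d = ε₀(πR²)(dE/dt) = (8.85×10^-12)(0.01348)(6.21×10^9) = 7.408×10^-4 A.
Outside the plates the loop encloses all of I_d, so B·2πr = μ₀ I_d and B = 1.09×10^-9 T.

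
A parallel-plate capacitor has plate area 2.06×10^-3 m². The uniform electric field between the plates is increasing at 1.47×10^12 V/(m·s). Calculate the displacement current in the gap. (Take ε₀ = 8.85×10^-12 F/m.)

0.0268 A

The displacement current is ε₀ times dΦ_E/dt = ε₀ A dE/dt = (8.85×10^-12)(2.06×10^-3)(1.47×10^12) = 0.0268 A.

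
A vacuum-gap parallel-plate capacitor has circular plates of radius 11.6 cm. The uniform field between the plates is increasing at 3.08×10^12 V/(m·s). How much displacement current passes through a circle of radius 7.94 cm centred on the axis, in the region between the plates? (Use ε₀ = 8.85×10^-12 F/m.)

Total displacement current: I_d = ε₀(πR²)(dE/dt) = (8.85×10^-12)(0.04227)(3.08×10^12) = 1.152 A.
The field is uniform, so I_d,enc = I_d (r/R)² = (1.152)(7.94/11.6)² = 0.540 A.

0.540 A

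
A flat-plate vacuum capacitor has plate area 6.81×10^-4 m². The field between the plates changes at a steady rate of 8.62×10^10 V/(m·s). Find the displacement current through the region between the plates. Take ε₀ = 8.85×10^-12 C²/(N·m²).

I_d = ε₀ A (dE/dt) = (8.85×10^-12)(6.81×10^-4 m²)(8.62×10^10) = 5.20×10^-4 A.

5.20×10^-4 A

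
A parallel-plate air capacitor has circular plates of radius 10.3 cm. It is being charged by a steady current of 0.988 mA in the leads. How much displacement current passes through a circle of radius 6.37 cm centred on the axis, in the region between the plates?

Between the plates the displacement current equals the wire current: I_d = 0.988 mA = 9.88×10^-4 A.
Through an area πr² the displacement current is I_d·(πr²/πR²) = I_d (r/R)² = 3.78×10^-4 A.

3.78×10^-4 A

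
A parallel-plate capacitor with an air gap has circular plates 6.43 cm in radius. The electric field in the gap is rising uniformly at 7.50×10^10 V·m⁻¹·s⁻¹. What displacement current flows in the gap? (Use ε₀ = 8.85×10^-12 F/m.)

8.62×10^-3 A

I_d = ε₀ A (dE/dt) = (8.85×10^-12)(0.01299 m²)(7.50×10^10) = 8.62×10^-3 A.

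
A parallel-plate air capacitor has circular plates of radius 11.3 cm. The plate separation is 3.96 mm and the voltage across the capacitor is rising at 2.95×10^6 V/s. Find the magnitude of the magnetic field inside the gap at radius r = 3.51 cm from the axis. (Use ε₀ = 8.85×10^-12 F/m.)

1.45×10^-10 T

dE/dt = (dV/dt)/d = 7.449×10^8 V/(m·s); I_d = ε₀(πR²)(dE/dt) = (8.85×10^-12)(0.04011)(7.449×10^8) = 2.644×10^-4 A.
∮B·dl = μ₀ I_d,enc with I_d,enc = I_d r²/R² = 2.551×10^-5 A; so B = μ₀ I_d,enc/(2πr) = 1.45×10^-10 T.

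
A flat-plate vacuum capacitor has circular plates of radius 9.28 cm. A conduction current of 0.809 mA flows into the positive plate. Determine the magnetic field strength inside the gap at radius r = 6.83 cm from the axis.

1.28×10^-9 T

Between the plates the displacement current equals the wire current: I_d = 0.809 mA = 8.09×10^-4 A.
An Ampèrian loop of radius r encloses a fraction (r/R)² of I_d. Then B·2πr = μ₀ I_d (r/R)², giving B = μ₀ I_d r/(2πR²) = 1.28×10^-9 T.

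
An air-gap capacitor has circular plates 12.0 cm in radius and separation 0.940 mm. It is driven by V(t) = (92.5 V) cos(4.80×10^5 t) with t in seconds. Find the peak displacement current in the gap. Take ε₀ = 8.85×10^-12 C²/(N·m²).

(dE/dt)_max = V₀ω/d = 4.723×10^10 V/(m·s); ω = 4.80×10^5 rad/s.
I_d,max = ε₀ A (dE/dt)_max = (8.85×10^-12)(0.04524)(4.723×10^10) = 0.0189 A.

0.0189 A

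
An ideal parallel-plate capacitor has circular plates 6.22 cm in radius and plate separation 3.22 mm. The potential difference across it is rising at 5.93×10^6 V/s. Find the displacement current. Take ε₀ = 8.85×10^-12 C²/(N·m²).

The displacement current equals the charging current C dV/dt. With C = ε₀A/d = (8.85×10^-12)(0.01215)/(3.22×10^-3) = 3.339×10^-11 F, I_d = (3.339×10^-11)(5.93×10^6) = 1.98×10^-4 A.

1.98×10^-4 A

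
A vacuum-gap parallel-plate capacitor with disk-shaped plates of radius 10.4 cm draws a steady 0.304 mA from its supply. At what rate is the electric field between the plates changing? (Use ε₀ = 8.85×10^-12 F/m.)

The displacement current between the plates equals the conduction current, I_d = 0.304 mA.
Then dE/dt = I_d/(ε₀A) = 1.01×10^9 V/(m·s).

1.01×10^9 V/(m·s)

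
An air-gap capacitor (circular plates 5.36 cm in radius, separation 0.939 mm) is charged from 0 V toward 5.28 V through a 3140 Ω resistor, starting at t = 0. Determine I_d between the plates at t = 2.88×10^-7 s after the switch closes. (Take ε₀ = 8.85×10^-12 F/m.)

With C = ε₀A/d = (8.85×10^-12)(9.026×10^-3)/(9.39×10^-4) = 8.507×10^-11 F, the time constant is τ = RC = 2.671×10^-7 s, so t/τ = 1.078 and e^(−t/τ) = 0.3403.
I_d = I_cond = (V₀/R) e^(−t/τ) = (1.682×10^-3)(0.3403) = 5.72×10^-4 A.

5.72×10^-4 A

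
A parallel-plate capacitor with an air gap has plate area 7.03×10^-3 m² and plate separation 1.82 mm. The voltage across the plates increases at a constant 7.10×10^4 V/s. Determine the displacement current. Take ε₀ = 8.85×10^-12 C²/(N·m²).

The displacement current equals the charging current C dV/dt. With C = ε₀A/d = (8.85×10^-12)(7.03×10^-3)/(1.82×10^-3) = 3.418×10^-11 F, I_d = (3.418×10^-11)(7.10×10^4) = 2.43×10^-6 A.

2.43×10^-6 A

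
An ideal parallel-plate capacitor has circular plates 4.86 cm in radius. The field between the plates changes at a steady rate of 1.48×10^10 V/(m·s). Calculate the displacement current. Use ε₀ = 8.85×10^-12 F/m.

The displacement current is ε₀ times dΦ_E/dt = ε₀ A dE/dt = (8.85×10^-12)(7.420×10^-3)(1.48×10^10) = 9.72×10^-4 A.

9.72×10^-4 A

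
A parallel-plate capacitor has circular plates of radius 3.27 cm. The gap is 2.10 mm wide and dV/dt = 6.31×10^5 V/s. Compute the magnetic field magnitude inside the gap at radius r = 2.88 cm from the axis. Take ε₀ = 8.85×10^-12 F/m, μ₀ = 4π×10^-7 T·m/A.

With E = V/d, dE/dt = 3.005×10^8 V/(m·s) and πR² = 3.359×10^-3 m², giving I_d = ε₀ πR² dE/dt = 8.933×10^-6 A.
An Ampèrian loop of radius r encloses a fraction (r/R)² of I_d. Then B·2πr = μ₀ I_d (r/R)², giving B = μ₀ I_d r/(2πR²) = 4.81×10^-11 T.

4.81×10^-11 T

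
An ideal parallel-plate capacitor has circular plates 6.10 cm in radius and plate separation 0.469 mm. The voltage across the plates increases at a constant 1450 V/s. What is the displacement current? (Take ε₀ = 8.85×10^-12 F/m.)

3.20×10^-7 A

E = V/d so dE/dt = (dV/dt)/d = 3.092×10^6 V/(m·s), and I_d = ε₀ A dE/dt = (8.85×10^-12)(0.01169)(3.092×10^6) = 3.20×10^-7 A.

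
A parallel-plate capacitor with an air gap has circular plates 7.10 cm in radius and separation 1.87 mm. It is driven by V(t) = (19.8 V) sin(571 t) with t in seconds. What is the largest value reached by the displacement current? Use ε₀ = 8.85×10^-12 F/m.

8.47×10^-7 A

The displacement current equals the conduction current C dV/dt, which peaks at C V₀ ω.
With C = ε₀A/d = (8.85×10^-12)(0.01584)/(1.87×10^-3) = 7.496×10^-11 F and ω = 571 rad/s, I_d,max = (7.496×10^-11)(19.8)(571) = 8.47×10^-7 A.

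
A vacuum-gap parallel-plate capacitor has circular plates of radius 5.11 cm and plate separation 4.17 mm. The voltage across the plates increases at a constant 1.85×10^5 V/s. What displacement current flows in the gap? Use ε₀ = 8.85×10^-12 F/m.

3.22×10^-6 A

E = V/d so dE/dt = (dV/dt)/d = 4.436×10^7 V/(m·s), and I_d = ε₀ A dE/dt = (8.85×10^-12)(8.203×10^-3)(4.436×10^7) = 3.22×10^-6 A.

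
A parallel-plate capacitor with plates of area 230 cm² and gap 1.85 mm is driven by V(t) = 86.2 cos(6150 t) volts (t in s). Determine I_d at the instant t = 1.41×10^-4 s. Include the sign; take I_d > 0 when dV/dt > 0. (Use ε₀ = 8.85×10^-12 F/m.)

C = ε₀A/d = (8.85×10^-12)(0.0230)/(1.85×10^-3) = 1.100×10^-10 F. dV/dt = V₀ω·−sin(ωt); at ωt = 0.86715 rad this factor is -0.7625.
I_d = C dV/dt = (1.100×10^-10)(86.2)(6150)(-0.7625) = -4.45×10^-5 A.

-4.45×10^-5 A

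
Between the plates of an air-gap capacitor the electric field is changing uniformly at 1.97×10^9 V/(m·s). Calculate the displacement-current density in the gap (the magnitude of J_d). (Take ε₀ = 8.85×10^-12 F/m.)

J_d = ε₀ ∂E/∂t, so J_d = 0.0174 A/m².

0.0174 A/m²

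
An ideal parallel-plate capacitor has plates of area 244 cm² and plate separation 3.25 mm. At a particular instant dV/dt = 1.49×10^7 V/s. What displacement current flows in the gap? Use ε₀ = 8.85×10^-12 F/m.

9.90×10^-4 A

The displacement current equals the charging current C dV/dt. With C = ε₀A/d = (8.85×10^-12)(0.0244)/(3.25×10^-3) = 6.644×10^-11 F, I_d = (6.644×10^-11)(1.49×10^7) = 9.90×10^-4 A.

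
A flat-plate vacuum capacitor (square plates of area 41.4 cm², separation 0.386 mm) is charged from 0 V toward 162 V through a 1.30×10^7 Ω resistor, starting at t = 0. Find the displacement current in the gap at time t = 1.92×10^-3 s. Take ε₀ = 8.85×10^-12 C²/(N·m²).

C = ε₀A/d = (8.85×10^-12)(4.14×10^-3)/(3.86×10^-4) = 9.492×10^-11 F, so τ = RC = 1.234×10^-3 s.
The conduction current is I(t) = (V₀/R) e^(−t/τ), and the displacement current between the plates equals it.
t/τ = 1.556; I_d = (162/1.30×10^7) · e^(−1.556) = (1.246×10^-5)(0.2110) = 2.63×10^-6 A.

2.63×10^-6 A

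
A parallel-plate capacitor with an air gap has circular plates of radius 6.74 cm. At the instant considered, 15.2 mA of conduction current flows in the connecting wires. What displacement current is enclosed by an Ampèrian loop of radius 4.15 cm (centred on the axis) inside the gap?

5.76×10^-3 A

Between the plates the displacement current equals the wire current: I_d = 15.2 mA = 0.0152 A.
Through an area πr² the displacement current is I_d·(πr²/πR²) = I_d (r/R)² = 5.76×10^-3 A.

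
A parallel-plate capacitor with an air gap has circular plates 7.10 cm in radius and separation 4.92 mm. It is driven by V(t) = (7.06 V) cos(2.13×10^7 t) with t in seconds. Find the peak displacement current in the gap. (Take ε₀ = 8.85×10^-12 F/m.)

4.28×10^-3 A

(dE/dt)_max = V₀ω/d = 3.056×10^10 V/(m·s); ω = 2.13×10^7 rad/s.
I_d,max = ε₀ A (dE/dt)_max = (8.85×10^-12)(0.01584)(3.056×10^10) = 4.28×10^-3 A.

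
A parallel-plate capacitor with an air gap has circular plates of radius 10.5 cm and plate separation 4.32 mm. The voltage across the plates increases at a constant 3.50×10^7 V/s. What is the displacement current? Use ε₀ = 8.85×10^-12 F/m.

2.48×10^-3 A

The displacement current equals the charging current C dV/dt. With C = ε₀A/d = (8.85×10^-12)(0.03464)/(4.32×10^-3) = 7.096×10^-11 F, I_d = (7.096×10^-11)(3.50×10^7) = 2.48×10^-3 A.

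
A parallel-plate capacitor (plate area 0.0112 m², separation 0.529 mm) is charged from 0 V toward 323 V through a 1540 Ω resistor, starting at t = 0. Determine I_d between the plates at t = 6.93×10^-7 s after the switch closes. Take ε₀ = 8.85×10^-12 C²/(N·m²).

0.0190 A

C = ε₀A/d = (8.85×10^-12)(0.0112)/(5.29×10^-4) = 1.874×10^-10 F, so τ = RC = 2.886×10^-7 s.
The conduction current is I(t) = (V₀/R) e^(−t/τ), and the displacement current between the plates equals it.
t/τ = 2.401; I_d = (323/1540) · e^(−2.401) = (0.2097)(0.09063) = 0.0190 A.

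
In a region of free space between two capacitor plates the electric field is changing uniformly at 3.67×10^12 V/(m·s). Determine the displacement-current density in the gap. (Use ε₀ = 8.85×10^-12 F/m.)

J_d = ε₀ dE/dt = (8.85×10^-12)(3.67×10^12) = 32.5 A/m².

32.5 A/m²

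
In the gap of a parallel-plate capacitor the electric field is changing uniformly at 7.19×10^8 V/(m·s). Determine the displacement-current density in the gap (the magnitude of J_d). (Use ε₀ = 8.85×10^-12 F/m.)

The displacement-current density is ε₀ ∂E/∂t = (8.85×10^-12)(7.19×10^8) = 6.36×10^-3 A/m².

6.36×10^-3 A/m²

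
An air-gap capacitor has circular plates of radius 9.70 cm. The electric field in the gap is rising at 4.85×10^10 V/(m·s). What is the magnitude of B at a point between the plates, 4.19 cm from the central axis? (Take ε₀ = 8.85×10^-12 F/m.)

1.13×10^-8 T

Total displacement current: I_d = ε₀(πR²)(dE/dt) = (8.85×10^-12)(0.02956)(4.85×10^10) = 0.01269 A.
∮B·dl = μ₀ I_d,enc with I_d,enc = I_d r²/R² = 2.368×10^-3 A; so B = μ₀ I_d,enc/(2πr) = 1.13×10^-8 T.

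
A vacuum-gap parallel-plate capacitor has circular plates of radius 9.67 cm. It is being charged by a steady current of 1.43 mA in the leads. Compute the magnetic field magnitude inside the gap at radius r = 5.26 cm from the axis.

Between the plates the displacement current equals the wire current: I_d = 1.43 mA = 1.43×10^-3 A.
∮B·dl = μ₀ I_d,enc with I_d,enc = I_d r²/R² = 4.231×10^-4 A; so B = μ₀ I_d,enc/(2πr) = 1.61×10^-9 T.

1.61×10^-9 T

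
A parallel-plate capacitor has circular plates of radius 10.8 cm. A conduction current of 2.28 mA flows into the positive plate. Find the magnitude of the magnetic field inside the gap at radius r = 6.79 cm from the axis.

By continuity the displacement current in the gap matches the conduction current: I_d = 2.28×10^-3 A.
An Ampèrian loop of radius r encloses a fraction (r/R)² of I_d. Then B·2πr = μ₀ I_d (r/R)², giving B = μ₀ I_d r/(2πR²) = 2.65×10^-9 T.

2.65×10^-9 T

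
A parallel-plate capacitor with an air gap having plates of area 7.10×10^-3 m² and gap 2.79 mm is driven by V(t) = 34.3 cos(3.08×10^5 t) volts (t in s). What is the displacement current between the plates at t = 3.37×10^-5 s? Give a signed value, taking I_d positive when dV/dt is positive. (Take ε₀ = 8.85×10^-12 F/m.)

dE/dt = (V₀ω/d)·−sin(ωt) with ωt = 10.3796 rad: (34.3)(3.08×10^5)(0.8162)/(2.79×10^-3) = 3.091×10^9 V/(m·s).
I_d = ε₀ A dE/dt = (8.85×10^-12)(7.10×10^-3)(3.091×10^9) = 1.94×10^-4 A.

1.94×10^-4 A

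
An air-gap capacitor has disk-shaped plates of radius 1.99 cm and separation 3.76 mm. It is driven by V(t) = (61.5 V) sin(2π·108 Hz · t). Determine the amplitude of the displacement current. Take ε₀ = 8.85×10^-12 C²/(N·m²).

1.22×10^-7 A

(dE/dt)_max = V₀ω/d = 1.110×10^7 V/(m·s); ω = 2πf = 678.6 rad/s.
I_d,max = ε₀ A (dE/dt)_max = (8.85×10^-12)(1.244×10^-3)(1.110×10^7) = 1.22×10^-7 A.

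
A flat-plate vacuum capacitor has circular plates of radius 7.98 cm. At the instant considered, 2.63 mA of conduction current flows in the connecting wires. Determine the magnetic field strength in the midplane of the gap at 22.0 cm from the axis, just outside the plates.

No conduction current crosses the gap, so I_d there equals the 2.63×10^-3 A in the leads.
For r ≥ R the full I_d is enclosed: B = μ₀ I_d/(2πr) = (4π×10^-7)(2.63×10^-3)/(2π·0.220) = 2.39×10^-9 T.

2.39×10^-9 T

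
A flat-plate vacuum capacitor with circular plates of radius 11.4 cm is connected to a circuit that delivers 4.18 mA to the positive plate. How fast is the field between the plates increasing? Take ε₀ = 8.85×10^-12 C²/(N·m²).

The displacement current between the plates equals the conduction current, I_d = 4.18 mA.
Then dE/dt = I_d/(ε₀A) = 1.16×10^10 V/(m·s).

1.16×10^10 V/(m·s)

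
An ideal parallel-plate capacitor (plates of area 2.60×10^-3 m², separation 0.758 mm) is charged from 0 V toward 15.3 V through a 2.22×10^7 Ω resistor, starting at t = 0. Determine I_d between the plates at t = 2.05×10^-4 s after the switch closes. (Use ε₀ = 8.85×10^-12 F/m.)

C = ε₀A/d = (8.85×10^-12)(2.60×10^-3)/(7.58×10^-4) = 3.036×10^-11 F, so τ = RC = 6.740×10^-4 s.
The conduction current is I(t) = (V₀/R) e^(−t/τ), and the displacement current between the plates equals it.
t/τ = 0.3042; I_d = (15.3/2.22×10^7) · e^(−0.3042) = (6.892×10^-7)(0.7377) = 5.08×10^-7 A.

5.08×10^-7 A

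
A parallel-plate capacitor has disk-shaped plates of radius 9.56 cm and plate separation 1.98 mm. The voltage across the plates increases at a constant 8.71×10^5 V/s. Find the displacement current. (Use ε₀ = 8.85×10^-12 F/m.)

1.12×10^-4 A

C = ε₀A/d = (8.85×10^-12)(0.02871)/(1.98×10^-3) = 1.283×10^-10 F.
I_d = C dV/dt = (1.283×10^-10)(8.71×10^5) = 1.12×10^-4 A.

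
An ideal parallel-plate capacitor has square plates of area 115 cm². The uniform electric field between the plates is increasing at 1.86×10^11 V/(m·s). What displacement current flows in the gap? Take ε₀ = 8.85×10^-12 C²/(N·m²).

With a uniform field, Φ_E = EA, so I_d = ε₀ A dE/dt = 0.0189 A.

0.0189 A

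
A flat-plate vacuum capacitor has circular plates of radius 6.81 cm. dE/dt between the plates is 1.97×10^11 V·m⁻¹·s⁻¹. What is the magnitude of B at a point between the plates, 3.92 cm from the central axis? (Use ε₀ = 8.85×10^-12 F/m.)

Through the whole plate area (πR² = 0.01457 m²), I_d = ε₀ πR² dE/dt = 0.02540 A.
An Ampèrian loop of radius r encloses a fraction (r/R)² of I_d. Then B·2πr = μ₀ I_d (r/R)², giving B = μ₀ I_d r/(2πR²) = 4.29×10^-8 T.

4.29×10^-8 T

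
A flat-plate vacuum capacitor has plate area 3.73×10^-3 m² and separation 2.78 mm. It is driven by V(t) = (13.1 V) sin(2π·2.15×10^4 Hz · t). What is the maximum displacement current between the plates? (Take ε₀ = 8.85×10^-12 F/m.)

(dE/dt)_max = V₀ω/d = 6.366×10^8 V/(m·s); ω = 2πf = 1.351×10^5 rad/s.
I_d,max = ε₀ A (dE/dt)_max = (8.85×10^-12)(3.73×10^-3)(6.366×10^8) = 2.10×10^-5 A.

2.10×10^-5 A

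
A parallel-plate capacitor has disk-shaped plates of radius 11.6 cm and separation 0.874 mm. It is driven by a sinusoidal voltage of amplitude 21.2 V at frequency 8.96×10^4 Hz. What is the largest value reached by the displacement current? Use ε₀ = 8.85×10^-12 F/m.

5.11×10^-3 A

C = ε₀A/d = (8.85×10^-12)(0.04227)/(8.74×10^-4) = 4.280×10^-10 F; ω = 2πf = 5.630×10^5 rad/s.
I_d = C dV/dt, so |I_d|_max = C V₀ ω = (4.280×10^-10)(21.2)(5.630×10^5) = 5.11×10^-3 A.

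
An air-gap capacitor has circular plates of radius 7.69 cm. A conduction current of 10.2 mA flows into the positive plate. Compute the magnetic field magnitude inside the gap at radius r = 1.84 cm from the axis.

6.35×10^-9 T

Between the plates the displacement current equals the wire current: I_d = 10.2 mA = 0.0102 A.
An Ampèrian loop of radius r encloses a fraction (r/R)² of I_d. Then B·2πr = μ₀ I_d (r/R)², giving B = μ₀ I_d r/(2πR²) = 6.35×10^-9 T.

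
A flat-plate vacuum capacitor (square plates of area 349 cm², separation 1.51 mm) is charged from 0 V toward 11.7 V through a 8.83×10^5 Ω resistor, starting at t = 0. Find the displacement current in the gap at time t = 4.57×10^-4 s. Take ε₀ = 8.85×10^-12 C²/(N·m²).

1.06×10^-6 A

With C = ε₀A/d = (8.85×10^-12)(0.0349)/(1.51×10^-3) = 2.045×10^-10 F, the time constant is τ = RC = 1.806×10^-4 s, so t/τ = 2.530 and e^(−t/τ) = 0.07966.
I_d = I_cond = (V₀/R) e^(−t/τ) = (1.325×10^-5)(0.07966) = 1.06×10^-6 A.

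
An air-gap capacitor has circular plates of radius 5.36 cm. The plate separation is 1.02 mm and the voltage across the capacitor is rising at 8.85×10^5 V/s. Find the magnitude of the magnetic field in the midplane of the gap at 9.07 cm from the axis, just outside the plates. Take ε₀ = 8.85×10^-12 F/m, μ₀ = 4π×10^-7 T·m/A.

I_d = C dV/dt with C = ε₀πR²/d = 7.831×10^-11 F, so I_d = (7.831×10^-11)(8.85×10^5) = 6.930×10^-5 A.
With r > R the enclosed displacement current is the full I_d; B = μ₀ I_d / (2πr) = 1.53×10^-10 T.

1.53×10^-10 T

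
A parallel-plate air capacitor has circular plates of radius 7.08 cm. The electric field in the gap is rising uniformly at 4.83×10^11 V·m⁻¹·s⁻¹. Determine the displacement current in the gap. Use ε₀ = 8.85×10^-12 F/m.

I_d = ε₀ A (dE/dt) = (8.85×10^-12)(0.01575 m²)(4.83×10^11) = 0.0673 A.

0.0673 A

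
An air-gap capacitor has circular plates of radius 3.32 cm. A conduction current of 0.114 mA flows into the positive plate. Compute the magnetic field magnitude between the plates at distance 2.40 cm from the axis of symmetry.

4.96×10^-10 T

No conduction current crosses the gap, so I_d there equals the 1.14×10^-4 A in the leads.
For r < R the Ampère–Maxwell law gives B(2πr) = μ₀ I_d (r²/R²), so B = μ₀ I_d r/(2πR²) = (4π×10^-7)(1.14×10^-4)(0.0240)/(2π·0.0332²) = 4.96×10^-10 T.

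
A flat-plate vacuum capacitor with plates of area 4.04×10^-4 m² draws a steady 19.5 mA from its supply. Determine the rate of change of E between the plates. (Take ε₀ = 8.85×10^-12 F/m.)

By continuity, I_d in the gap equals the 19.5 mA flowing in the wire.
Inverting I_d = ε₀ A dE/dt gives dE/dt = 0.0195 / (8.85×10^-12 · 4.04×10^-4) = 5.45×10^12 V/(m·s).

5.45×10^12 V/(m·s)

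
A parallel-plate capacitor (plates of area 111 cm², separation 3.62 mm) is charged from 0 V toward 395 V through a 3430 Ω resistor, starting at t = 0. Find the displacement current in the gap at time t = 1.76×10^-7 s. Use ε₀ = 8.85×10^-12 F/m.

C = ε₀A/d = (8.85×10^-12)(0.0111)/(3.62×10^-3) = 2.714×10^-11 F, so τ = RC = 9.309×10^-8 s.
The conduction current is I(t) = (V₀/R) e^(−t/τ), and the displacement current between the plates equals it.
t/τ = 1.891; I_d = (395/3430) · e^(−1.891) = (0.1152)(0.1509) = 0.0174 A.

0.0174 A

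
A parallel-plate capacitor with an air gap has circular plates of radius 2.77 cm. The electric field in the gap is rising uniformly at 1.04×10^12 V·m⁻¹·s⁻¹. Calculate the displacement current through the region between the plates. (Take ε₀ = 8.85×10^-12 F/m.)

0.0222 A

The displacement current is ε₀ times dΦ_E/dt = ε₀ A dE/dt = (8.85×10^-12)(2.411×10^-3)(1.04×10^12) = 0.0222 A.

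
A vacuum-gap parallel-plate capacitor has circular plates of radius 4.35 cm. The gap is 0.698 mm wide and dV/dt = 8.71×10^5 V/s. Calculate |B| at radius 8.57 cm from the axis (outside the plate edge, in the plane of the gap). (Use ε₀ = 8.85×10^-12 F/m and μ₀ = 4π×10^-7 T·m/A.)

1.53×10^-10 T

With E = V/d, dE/dt = 1.248×10^9 V/(m·s) and πR² = 5.945×10^-3 m², giving I_d = ε₀ πR² dE/dt = 6.566×10^-5 A.
Outside the plates the loop encloses all of I_d, so B·2πr = μ₀ I_d and B = 1.53×10^-10 T.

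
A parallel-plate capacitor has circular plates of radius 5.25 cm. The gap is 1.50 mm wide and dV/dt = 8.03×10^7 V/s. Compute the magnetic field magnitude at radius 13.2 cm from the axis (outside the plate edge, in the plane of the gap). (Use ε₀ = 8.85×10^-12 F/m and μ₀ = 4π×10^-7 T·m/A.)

6.22×10^-9 T

With E = V/d, dE/dt = 5.353×10^10 V/(m·s) and πR² = 8.659×10^-3 m², giving I_d = ε₀ πR² dE/dt = 4.102×10^-3 A.
Outside the plates the loop encloses all of I_d, so B·2πr = μ₀ I_d and B = 6.22×10^-9 T.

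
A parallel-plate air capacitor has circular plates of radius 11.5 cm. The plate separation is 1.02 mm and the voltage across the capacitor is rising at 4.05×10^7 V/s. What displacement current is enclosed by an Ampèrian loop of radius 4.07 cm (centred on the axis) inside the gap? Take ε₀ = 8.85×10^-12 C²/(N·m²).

1.83×10^-3 A

I_d = C dV/dt with C = ε₀πR²/d = 3.605×10^-10 F, so I_d = (3.605×10^-10)(4.05×10^7) = 0.01460 A.
Since J_d is uniform, the enclosed fraction is (r/R)² = 0.1253, giving I_d,enc = 1.83×10^-3 A.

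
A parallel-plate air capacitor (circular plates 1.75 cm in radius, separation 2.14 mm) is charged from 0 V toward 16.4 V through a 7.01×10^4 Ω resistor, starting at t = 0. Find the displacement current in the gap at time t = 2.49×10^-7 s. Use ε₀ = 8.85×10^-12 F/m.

9.58×10^-5 A

C = ε₀A/d = (8.85×10^-12)(9.621×10^-4)/(2.14×10^-3) = 3.979×10^-12 F, so τ = RC = 2.789×10^-7 s.
The conduction current is I(t) = (V₀/R) e^(−t/τ), and the displacement current between the plates equals it.
t/τ = 0.8928; I_d = (16.4/7.01×10^4) · e^(−0.8928) = (2.340×10^-4)(0.4095) = 9.58×10^-5 A.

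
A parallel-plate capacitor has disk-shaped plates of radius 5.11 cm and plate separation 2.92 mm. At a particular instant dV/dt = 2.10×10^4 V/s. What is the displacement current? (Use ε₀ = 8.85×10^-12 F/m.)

E = V/d so dE/dt = (dV/dt)/d = 7.192×10^6 V/(m·s), and I_d = ε₀ A dE/dt = (8.85×10^-12)(8.203×10^-3)(7.192×10^6) = 5.22×10^-7 A.

5.22×10^-7 A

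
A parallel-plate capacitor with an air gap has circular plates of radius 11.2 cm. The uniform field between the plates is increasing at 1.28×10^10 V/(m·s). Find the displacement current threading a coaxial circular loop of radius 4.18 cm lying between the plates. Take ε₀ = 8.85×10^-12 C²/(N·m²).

6.22×10^-4 A

I_d = ε₀ dΦ_E/dt = ε₀ πR² (dE/dt) = (8.85×10^-12)(0.03941)(1.28×10^10) = 4.464×10^-3 A through the full plate area.
Through an area πr² the displacement current is I_d·(πr²/πR²) = I_d (r/R)² = 6.22×10^-4 A.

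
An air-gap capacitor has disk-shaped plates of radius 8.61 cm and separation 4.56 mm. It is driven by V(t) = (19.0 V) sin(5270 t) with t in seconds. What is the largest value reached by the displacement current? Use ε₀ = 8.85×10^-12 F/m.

C = ε₀A/d = (8.85×10^-12)(0.02329)/(4.56×10^-3) = 4.520×10^-11 F; ω = 5270 rad/s.
I_d = C dV/dt, so |I_d|_max = C V₀ ω = (4.520×10^-11)(19.0)(5270) = 4.53×10^-6 A.

4.53×10^-6 A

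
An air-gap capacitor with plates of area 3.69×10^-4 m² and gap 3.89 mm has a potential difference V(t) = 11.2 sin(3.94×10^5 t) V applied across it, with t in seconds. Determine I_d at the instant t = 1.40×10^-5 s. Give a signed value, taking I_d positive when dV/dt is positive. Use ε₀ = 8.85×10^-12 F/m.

2.67×10^-6 A

dE/dt = (V₀ω/d)·cos(ωt) with ωt = 5.516 rad: (11.2)(3.94×10^5)(0.7199)/(3.89×10^-3) = 8.167×10^8 V/(m·s).
I_d = ε₀ A dE/dt = (8.85×10^-12)(3.69×10^-4)(8.167×10^8) = 2.67×10^-6 A.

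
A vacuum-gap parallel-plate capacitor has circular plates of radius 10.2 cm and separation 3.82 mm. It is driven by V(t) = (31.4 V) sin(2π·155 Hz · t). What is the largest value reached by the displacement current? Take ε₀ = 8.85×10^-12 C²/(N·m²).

The displacement current equals the conduction current C dV/dt, which peaks at C V₀ ω.
With C = ε₀A/d = (8.85×10^-12)(0.03269)/(3.82×10^-3) = 7.573×10^-11 F and ω = 2πf = 973.9 rad/s, I_d,max = (7.573×10^-11)(31.4)(973.9) = 2.32×10^-6 A.

2.32×10^-6 A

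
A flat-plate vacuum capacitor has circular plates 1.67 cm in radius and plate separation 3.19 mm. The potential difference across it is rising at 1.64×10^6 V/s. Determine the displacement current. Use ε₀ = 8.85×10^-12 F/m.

E = V/d so dE/dt = (dV/dt)/d = 5.141×10^8 V/(m·s), and I_d = ε₀ A dE/dt = (8.85×10^-12)(8.762×10^-4)(5.141×10^8) = 3.99×10^-6 A.

3.99×10^-6 A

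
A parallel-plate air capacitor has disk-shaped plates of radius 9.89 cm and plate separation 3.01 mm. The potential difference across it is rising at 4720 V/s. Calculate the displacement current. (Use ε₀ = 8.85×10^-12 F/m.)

The displacement current equals the charging current C dV/dt. With C = ε₀A/d = (8.85×10^-12)(0.03073)/(3.01×10^-3) = 9.035×10^-11 F, I_d = (9.035×10^-11)(4720) = 4.26×10^-7 A.

4.26×10^-7 A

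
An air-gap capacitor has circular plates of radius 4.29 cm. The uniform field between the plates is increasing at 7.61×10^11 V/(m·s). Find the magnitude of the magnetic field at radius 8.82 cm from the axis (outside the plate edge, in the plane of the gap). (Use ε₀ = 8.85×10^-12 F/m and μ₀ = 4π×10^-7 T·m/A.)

Total displacement current: I_d = ε₀(πR²)(dE/dt) = (8.85×10^-12)(5.782×10^-3)(7.61×10^11) = 0.03894 A.
With r > R the enclosed displacement current is the full I_d; B = μ₀ I_d / (2πr) = 8.83×10^-8 T.

8.83×10^-8 T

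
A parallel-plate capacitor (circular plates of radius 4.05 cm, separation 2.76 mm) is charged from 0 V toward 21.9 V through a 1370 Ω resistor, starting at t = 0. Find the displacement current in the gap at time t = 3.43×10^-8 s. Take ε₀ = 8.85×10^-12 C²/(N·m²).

C = ε₀A/d = (8.85×10^-12)(5.153×10^-3)/(2.76×10^-3) = 1.652×10^-11 F, so τ = RC = 2.263×10^-8 s.
The conduction current is I(t) = (V₀/R) e^(−t/τ), and the displacement current between the plates equals it.
t/τ = 1.516; I_d = (21.9/1370) · e^(−1.516) = (0.01599)(0.2196) = 3.51×10^-3 A.

3.51×10^-3 A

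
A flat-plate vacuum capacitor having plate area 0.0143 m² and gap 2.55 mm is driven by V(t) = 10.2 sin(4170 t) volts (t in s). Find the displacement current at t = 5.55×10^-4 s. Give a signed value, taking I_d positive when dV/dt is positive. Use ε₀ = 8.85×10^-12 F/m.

-1.43×10^-6 A

dV/dt = (10.2)(4170)·cos(2.31435) = -2.879×10^4 V/s.
I_d = C dV/dt with C = ε₀A/d = (8.85×10^-12)(0.0143)/(2.55×10^-3) = 4.963×10^-11 F, so I_d = (4.963×10^-11)(-2.879×10^4) = -1.43×10^-6 A.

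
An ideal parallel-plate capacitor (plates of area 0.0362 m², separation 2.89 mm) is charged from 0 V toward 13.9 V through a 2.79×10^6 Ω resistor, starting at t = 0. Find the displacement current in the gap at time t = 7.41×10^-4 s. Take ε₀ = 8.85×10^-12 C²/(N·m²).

4.54×10^-7 A

C = ε₀A/d = (8.85×10^-12)(0.0362)/(2.89×10^-3) = 1.109×10^-10 F and τ = RC = 3.094×10^-4 s. I_d in the gap equals the RC charging current.
I_d(t) = (V₀/R) e^(−t/τ) = 4.982×10^-6 · e^(−2.395) = 4.54×10^-7 A.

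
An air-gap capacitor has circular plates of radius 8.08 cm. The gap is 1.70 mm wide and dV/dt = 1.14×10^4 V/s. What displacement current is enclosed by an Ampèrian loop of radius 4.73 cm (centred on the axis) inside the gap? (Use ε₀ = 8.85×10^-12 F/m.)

4.17×10^-7 A

I_d = C dV/dt with C = ε₀πR²/d = 1.068×10^-10 F, so I_d = (1.068×10^-10)(1.14×10^4) = 1.218×10^-6 A.
Since J_d is uniform, the enclosed fraction is (r/R)² = 0.3427, giving I_d,enc = 4.17×10^-7 A.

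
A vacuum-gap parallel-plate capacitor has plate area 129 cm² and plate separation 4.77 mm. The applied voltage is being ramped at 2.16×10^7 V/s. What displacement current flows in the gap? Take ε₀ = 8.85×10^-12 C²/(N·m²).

5.17×10^-4 A

The field between the plates is E = V/d, so dE/dt = (2.16×10^7)/(4.77×10^-3 m) = 4.528×10^9 V/(m·s).
I_d = ε₀ A (dE/dt) = (8.85×10^-12)(0.0129)(4.528×10^9) = 5.17×10^-4 A.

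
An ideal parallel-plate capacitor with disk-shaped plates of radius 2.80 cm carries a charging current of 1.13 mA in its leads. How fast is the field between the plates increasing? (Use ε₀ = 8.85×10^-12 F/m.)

5.18×10^10 V/(m·s)

By continuity, I_d in the gap equals the 1.13 mA flowing in the wire.
Inverting I_d = ε₀ A dE/dt gives dE/dt = 1.13×10^-3 / (8.85×10^-12 · 2.463×10^-3) = 5.18×10^10 V/(m·s).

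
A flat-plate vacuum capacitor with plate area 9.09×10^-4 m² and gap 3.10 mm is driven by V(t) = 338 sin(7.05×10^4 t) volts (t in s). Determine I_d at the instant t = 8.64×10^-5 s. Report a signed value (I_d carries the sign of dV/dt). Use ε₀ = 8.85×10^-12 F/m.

6.07×10^-5 A

dE/dt = (V₀ω/d)·cos(ωt) with ωt = 6.0912 rad: (338)(7.05×10^4)(0.9816)/(3.10×10^-3) = 7.545×10^9 V/(m·s).
I_d = ε₀ A dE/dt = (8.85×10^-12)(9.09×10^-4)(7.545×10^9) = 6.07×10^-5 A.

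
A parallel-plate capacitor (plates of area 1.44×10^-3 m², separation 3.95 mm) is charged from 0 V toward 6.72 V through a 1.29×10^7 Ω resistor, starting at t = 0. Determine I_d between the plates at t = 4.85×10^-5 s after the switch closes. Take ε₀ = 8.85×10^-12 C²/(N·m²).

1.62×10^-7 A

With C = ε₀A/d = (8.85×10^-12)(1.44×10^-3)/(3.95×10^-3) = 3.226×10^-12 F, the time constant is τ = RC = 4.162×10^-5 s, so t/τ = 1.165 and e^(−t/τ) = 0.3119.
I_d = I_cond = (V₀/R) e^(−t/τ) = (5.209×10^-7)(0.3119) = 1.62×10^-7 A.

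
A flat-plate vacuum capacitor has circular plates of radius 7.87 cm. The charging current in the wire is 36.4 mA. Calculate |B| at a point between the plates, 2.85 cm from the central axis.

By continuity the displacement current in the gap matches the conduction current: I_d = 0.0364 A.
∮B·dl = μ₀ I_d,enc with I_d,enc = I_d r²/R² = 4.774×10^-3 A; so B = μ₀ I_d,enc/(2πr) = 3.35×10^-8 T.

3.35×10^-8 T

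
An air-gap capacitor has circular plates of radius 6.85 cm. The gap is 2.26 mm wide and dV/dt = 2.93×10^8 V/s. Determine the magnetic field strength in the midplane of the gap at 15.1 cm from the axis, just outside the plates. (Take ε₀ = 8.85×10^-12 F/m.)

2.24×10^-8 T

dE/dt = (dV/dt)/d = 1.296×10^11 V/(m·s); I_d = ε₀(πR²)(dE/dt) = (8.85×10^-12)(0.01474)(1.296×10^11) = 0.01691 A.
Outside the plates the loop encloses all of I_d, so B·2πr = μ₀ I_d and B = 2.24×10^-8 T.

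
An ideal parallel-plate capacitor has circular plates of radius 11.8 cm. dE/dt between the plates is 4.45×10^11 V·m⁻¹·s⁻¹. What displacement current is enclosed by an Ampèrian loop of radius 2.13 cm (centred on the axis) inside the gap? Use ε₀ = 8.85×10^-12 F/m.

Through the whole plate area (πR² = 0.04374 m²), I_d = ε₀ πR² dE/dt = 0.1723 A.
Since J_d is uniform, the enclosed fraction is (r/R)² = 0.03258, giving I_d,enc = 5.61×10^-3 A.

5.61×10^-3 A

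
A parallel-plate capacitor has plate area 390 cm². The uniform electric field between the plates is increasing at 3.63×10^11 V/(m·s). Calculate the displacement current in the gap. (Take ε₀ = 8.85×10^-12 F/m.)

0.125 A

With a uniform field, Φ_E = EA, so I_d = ε₀ A dE/dt = 0.125 A.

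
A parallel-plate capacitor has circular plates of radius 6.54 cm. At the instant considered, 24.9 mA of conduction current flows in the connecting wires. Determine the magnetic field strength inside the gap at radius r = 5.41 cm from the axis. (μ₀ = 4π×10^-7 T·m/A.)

By continuity the displacement current in the gap matches the conduction current: I_d = 0.0249 A.
∮B·dl = μ₀ I_d,enc with I_d,enc = I_d r²/R² = 0.01704 A; so B = μ₀ I_d,enc/(2πr) = 6.30×10^-8 T.

6.30×10^-8 T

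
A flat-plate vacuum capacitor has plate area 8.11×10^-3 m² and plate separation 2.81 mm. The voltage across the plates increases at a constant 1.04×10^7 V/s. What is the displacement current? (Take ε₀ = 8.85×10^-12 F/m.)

The displacement current equals the charging current C dV/dt. With C = ε₀A/d = (8.85×10^-12)(8.11×10^-3)/(2.81×10^-3) = 2.554×10^-11 F, I_d = (2.554×10^-11)(1.04×10^7) = 2.66×10^-4 A.

2.66×10^-4 A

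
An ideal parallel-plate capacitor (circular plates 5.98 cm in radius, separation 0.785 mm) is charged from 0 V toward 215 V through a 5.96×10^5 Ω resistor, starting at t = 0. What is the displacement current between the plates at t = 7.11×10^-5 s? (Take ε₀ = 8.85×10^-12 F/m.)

C = ε₀A/d = (8.85×10^-12)(0.01123)/(7.85×10^-4) = 1.266×10^-10 F, so τ = RC = 7.545×10^-5 s.
The conduction current is I(t) = (V₀/R) e^(−t/τ), and the displacement current between the plates equals it.
t/τ = 0.9423; I_d = (215/5.96×10^5) · e^(−0.9423) = (3.607×10^-4)(0.3897) = 1.41×10^-4 A.

1.41×10^-4 A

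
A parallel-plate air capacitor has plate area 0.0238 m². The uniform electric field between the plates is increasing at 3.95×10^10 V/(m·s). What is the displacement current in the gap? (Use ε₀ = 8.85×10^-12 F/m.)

8.32×10^-3 A

The displacement current is ε₀ times dΦ_E/dt = ε₀ A dE/dt = (8.85×10^-12)(0.0238)(3.95×10^10) = 8.32×10^-3 A.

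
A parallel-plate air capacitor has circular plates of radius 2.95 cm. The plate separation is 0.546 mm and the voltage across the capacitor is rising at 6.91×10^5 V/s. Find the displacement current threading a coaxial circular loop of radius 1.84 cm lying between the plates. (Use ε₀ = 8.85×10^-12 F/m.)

With E = V/d, dE/dt = 1.266×10^9 V/(m·s) and πR² = 2.734×10^-3 m², giving I_d = ε₀ πR² dE/dt = 3.063×10^-5 A.
Through an area πr² the displacement current is I_d·(πr²/πR²) = I_d (r/R)² = 1.19×10^-5 A.

1.19×10^-5 A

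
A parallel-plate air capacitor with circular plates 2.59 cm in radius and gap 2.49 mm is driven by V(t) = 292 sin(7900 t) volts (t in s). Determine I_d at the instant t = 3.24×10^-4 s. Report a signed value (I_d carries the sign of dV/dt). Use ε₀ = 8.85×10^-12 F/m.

-1.44×10^-5 A

dV/dt = (292)(7900)·cos(2.5596) = -1.927×10^6 V/s.
I_d = C dV/dt with C = ε₀A/d = (8.85×10^-12)(2.107×10^-3)/(2.49×10^-3) = 7.489×10^-12 F, so I_d = (7.489×10^-12)(-1.927×10^6) = -1.44×10^-5 A.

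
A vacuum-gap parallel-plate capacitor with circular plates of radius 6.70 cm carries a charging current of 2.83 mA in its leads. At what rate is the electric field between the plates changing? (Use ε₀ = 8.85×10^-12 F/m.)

2.27×10^10 V/(m·s)

The displacement current between the plates equals the conduction current, I_d = 2.83 mA.
Inverting I_d = ε₀ A dE/dt gives dE/dt = 2.83×10^-3 / (8.85×10^-12 · 0.01410) = 2.27×10^10 V/(m·s).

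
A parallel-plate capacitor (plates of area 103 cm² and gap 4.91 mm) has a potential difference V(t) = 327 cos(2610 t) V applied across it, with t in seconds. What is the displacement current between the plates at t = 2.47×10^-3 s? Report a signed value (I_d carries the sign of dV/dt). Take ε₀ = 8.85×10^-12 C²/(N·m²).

-2.58×10^-6 A

dV/dt = (327)(2610)·−sin(6.4467) = -1.389×10^5 V/s.
I_d = C dV/dt with C = ε₀A/d = (8.85×10^-12)(0.0103)/(4.91×10^-3) = 1.857×10^-11 F, so I_d = (1.857×10^-11)(-1.389×10^5) = -2.58×10^-6 A.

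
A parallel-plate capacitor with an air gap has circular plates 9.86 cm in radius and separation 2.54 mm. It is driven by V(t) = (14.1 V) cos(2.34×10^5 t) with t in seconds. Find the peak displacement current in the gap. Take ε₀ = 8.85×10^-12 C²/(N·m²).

3.51×10^-4 A

The displacement current equals the conduction current C dV/dt, which peaks at C V₀ ω.
With C = ε₀A/d = (8.85×10^-12)(0.03054)/(2.54×10^-3) = 1.064×10^-10 F and ω = 2.34×10^5 rad/s, I_d,max = (1.064×10^-10)(14.1)(2.34×10^5) = 3.51×10^-4 A.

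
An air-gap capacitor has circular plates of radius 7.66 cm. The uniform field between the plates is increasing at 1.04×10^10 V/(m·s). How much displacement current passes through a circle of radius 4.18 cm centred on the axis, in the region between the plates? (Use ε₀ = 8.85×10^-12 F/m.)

Through the whole plate area (πR² = 0.01843 m²), I_d = ε₀ πR² dE/dt = 1.696×10^-3 A.
The field is uniform, so I_d,enc = I_d (r/R)² = (1.696×10^-3)(4.18/7.66)² = 5.05×10^-4 A.

5.05×10^-4 A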